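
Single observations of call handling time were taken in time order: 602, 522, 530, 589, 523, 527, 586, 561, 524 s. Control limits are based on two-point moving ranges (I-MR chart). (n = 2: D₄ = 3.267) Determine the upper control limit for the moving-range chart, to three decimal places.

Moving ranges: 80, 8, 59, 66, 4, 59, 25, 37; M̄R̄ = 338.0000 / 8 = 42.2500
UCL_MR = D₄·M̄R̄ = 3.267 × 42.2500 = 138.0307

138.031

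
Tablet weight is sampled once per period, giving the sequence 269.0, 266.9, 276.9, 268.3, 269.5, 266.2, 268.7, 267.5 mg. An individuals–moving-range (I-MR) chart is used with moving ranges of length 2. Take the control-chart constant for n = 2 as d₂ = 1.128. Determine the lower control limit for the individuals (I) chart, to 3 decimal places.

X̄ = (269.0 + 266.9 + 276.9 + 268.3 + 269.5 + 266.2 + 268.7 + 267.5) / 8 = 269.1250
Moving ranges: 2.1, 10.0, 8.6, 1.2, 3.3, 2.5, 1.2; M̄R̄ = 28.9000 / 7 = 4.1286
LCL = X̄ − 3·M̄R̄/d₂ = 269.1250 − 3 × 4.1286 / 1.128 = 258.1448

258.145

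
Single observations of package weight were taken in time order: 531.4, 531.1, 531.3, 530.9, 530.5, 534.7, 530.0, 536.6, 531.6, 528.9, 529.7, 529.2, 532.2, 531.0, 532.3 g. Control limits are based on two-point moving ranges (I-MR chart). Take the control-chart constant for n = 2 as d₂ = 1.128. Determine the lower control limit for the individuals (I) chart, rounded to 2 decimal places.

X̄ = (531.4 + 531.1 + 531.3 + 530.9 + 530.5 + 534.7 + 530.0 + 536.6 + 531.6 + 528.9 + 529.7 + 529.2 + 532.2 + 531.0 + 532.3) / 15 = 531.4267
Moving ranges: 0.3, 0.2, 0.4, 0.4, 4.2, 4.7, 6.6, 5.0, 2.7, 0.8, 0.5, 3.0, 1.2, 1.3; M̄R̄ = 31.3000 / 14 = 2.2357
LCL = X̄ − 3·M̄R̄/d₂ = 531.4267 − 3 × 2.2357 / 1.128 = 525.4806

525.48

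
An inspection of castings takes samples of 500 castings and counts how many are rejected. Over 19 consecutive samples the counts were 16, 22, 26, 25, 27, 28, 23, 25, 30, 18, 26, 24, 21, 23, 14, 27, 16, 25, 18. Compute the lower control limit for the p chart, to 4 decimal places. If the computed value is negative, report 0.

0.0177

p̄ = Σdᵢ / (k·n) = 434 / (19 × 500) = 0.04568
LCL = p̄ − 3·√(p̄(1−p̄)/n) = 0.04568 − 3 × 0.00934 = 0.01767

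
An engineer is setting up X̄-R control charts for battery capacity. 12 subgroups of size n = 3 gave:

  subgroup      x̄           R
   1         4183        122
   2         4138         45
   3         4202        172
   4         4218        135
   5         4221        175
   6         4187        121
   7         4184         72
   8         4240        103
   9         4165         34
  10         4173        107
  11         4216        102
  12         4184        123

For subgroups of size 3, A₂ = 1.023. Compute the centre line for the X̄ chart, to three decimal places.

X̄̄ = (4183 + 4138 + 4202 + 4218 + 4221 + 4187 + 4184 + 4240 + 4165 + 4173 + 4216 + 4184) / 12 = 50311.0000 / 12 = 4192.5833
CL = X̄̄ = 4192.5833

4192.583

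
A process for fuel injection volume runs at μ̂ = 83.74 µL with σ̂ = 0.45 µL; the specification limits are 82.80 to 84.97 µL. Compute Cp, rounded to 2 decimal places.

0.80

Cp = (USL − LSL) / (6σ̂) = (84.97 − 82.80) / (6 × 0.45) = 2.1700 / 2.7000 = 0.8037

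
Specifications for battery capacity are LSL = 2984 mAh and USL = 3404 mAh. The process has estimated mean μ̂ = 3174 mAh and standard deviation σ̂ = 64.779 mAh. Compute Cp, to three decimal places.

Cp = (USL − LSL) / (6σ̂) = (3404 − 2984) / (6 × 64.779) = 420.0000 / 388.6740 = 1.0806

1.081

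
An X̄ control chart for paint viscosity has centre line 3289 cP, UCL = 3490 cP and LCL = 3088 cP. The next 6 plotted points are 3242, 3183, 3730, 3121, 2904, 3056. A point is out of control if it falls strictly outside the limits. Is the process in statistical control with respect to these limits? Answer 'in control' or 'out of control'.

out of control

Compare each point to [3088, 3490]: sample 3 = 3730 > UCL; sample 5 = 2904 < LCL; sample 6 = 3056 < LCL.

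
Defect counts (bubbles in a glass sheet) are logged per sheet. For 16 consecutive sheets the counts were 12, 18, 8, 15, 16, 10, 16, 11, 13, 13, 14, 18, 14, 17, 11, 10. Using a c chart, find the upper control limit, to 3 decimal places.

c̄ = (12 + 18 + 8 + 15 + 16 + 10 + 16 + 11 + 13 + 13 + 14 + 18 + 14 + 17 + 11 + 10) / 16 = 216 / 16 = 13.5000
UCL = c̄ + 3√c̄ = 13.5000 + 3 × √13.5000 = 13.5000 + 3 × 3.6742 = 24.5227

24.523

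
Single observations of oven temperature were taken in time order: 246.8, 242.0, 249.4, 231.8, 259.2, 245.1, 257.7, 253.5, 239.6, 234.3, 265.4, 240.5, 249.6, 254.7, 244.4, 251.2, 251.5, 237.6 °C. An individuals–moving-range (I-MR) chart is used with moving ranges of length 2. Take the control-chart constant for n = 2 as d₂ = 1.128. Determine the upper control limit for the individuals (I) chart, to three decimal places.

X̄ = (246.8 + 242.0 + 249.4 + 231.8 + 259.2 + 245.1 + 257.7 + 253.5 + 239.6 + 234.3 + 265.4 + 240.5 + 249.6 + 254.7 + 244.4 + 251.2 + 251.5 + 237.6) / 18 = 247.4611
Moving ranges: 4.8, 7.4, 17.6, 27.4, 14.1, 12.6, 4.2, 13.9, 5.3, 31.1, 24.9, 9.1, 5.1, 10.3, 6.8, 0.3, 13.9; M̄R̄ = 208.8000 / 17 = 12.2824
UCL = X̄ + 3·M̄R̄/d₂ = 247.4611 + 3 × 12.2824 / 1.128 = 280.1269

280.127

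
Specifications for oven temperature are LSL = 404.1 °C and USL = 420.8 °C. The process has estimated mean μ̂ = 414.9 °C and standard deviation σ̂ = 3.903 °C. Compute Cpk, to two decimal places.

Cpu = (USL − μ̂) / (3σ̂) = (420.8 − 414.9) / (3 × 3.903) = 0.5039; Cpl = (μ̂ − LSL) / (3σ̂) = (414.9 − 404.1) / (3 × 3.903) = 0.9224; Cpk = min(Cpu, Cpl) = 0.5039

0.50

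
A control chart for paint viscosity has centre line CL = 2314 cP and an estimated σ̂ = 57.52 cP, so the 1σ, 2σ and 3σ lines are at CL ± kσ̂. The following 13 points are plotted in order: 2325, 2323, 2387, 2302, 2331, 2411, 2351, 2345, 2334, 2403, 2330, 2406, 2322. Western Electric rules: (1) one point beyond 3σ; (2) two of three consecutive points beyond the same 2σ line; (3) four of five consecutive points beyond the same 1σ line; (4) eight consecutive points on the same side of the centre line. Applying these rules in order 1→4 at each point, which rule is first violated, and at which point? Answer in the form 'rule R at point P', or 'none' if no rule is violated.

rule 4 at point 12

Zone of each point (C = within 1σ̂, B = 1σ̂–2σ̂, A = 2σ̂–3σ̂, * = beyond 3σ̂; sign = side of CL): 1:+C, 2:+C, 3:+B, 4:-C, 5:+C, 6:+B, 7:+C, 8:+C, 9:+C, 10:+B, 11:+C, 12:+B, 13:+C
Rule 4 (eight consecutive points on the same side of the centre line) is satisfied at point 12.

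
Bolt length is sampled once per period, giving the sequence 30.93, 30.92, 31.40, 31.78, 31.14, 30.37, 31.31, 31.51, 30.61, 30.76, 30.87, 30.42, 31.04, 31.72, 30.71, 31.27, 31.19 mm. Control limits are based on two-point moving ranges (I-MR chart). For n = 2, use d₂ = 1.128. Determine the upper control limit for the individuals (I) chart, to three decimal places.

X̄ = (30.93 + 30.92 + 31.40 + 31.78 + 31.14 + 30.37 + 31.31 + 31.51 + 30.61 + 30.76 + 30.87 + 30.42 + 31.04 + 31.72 + 30.71 + 31.27 + 31.19) / 17 = 31.0559
Moving ranges: 0.01, 0.48, 0.38, 0.64, 0.77, 0.94, 0.20, 0.90, 0.15, 0.11, 0.45, 0.62, 0.68, 1.01, 0.56, 0.08; M̄R̄ = 7.9800 / 16 = 0.4988
UCL = X̄ + 3·M̄R̄/d₂ = 31.0559 + 3 × 0.4988 / 1.128 = 32.3823

32.382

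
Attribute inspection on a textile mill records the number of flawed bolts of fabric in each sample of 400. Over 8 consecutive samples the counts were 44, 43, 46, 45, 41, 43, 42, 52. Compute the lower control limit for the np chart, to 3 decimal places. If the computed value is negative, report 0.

p̄ = Σdᵢ / (k·n) = 356 / (8 × 400) = 0.11125
LCL = np̄ − 3·√(np̄(1−p̄)) = 44.5000 − 3 × 6.2888 = 25.6335

25.634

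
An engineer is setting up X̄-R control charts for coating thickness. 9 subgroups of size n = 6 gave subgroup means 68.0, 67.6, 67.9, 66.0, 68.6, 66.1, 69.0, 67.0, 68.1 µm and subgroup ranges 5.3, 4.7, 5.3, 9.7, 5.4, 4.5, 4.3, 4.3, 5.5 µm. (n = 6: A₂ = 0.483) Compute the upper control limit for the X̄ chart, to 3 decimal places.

X̄̄ = (68.0 + 67.6 + 67.9 + 66.0 + 68.6 + 66.1 + 69.0 + 67.0 + 68.1) / 9 = 608.3000 / 9 = 67.5889
R̄ = (5.3 + 4.7 + 5.3 + 9.7 + 5.4 + 4.5 + 4.3 + 4.3 + 5.5) / 9 = 49.0000 / 9 = 5.4444
UCL = X̄̄ + A₂·R̄ = 67.5889 + 0.483 × 5.4444 = 70.2186

70.219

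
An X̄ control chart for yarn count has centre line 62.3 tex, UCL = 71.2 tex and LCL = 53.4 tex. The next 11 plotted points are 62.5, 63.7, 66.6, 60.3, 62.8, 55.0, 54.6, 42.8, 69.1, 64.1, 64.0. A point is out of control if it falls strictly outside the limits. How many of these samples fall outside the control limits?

Compare each point to [53.4, 71.2]: sample 8 = 42.8 < LCL.

1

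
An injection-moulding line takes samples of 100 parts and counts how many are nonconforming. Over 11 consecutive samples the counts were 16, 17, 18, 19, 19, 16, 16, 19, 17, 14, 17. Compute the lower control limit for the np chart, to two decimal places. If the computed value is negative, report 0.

5.80

p̄ = Σdᵢ / (k·n) = 188 / (11 × 100) = 0.17091
LCL = np̄ − 3·√(np̄(1−p̄)) = 17.0909 − 3 × 3.7643 = 5.7980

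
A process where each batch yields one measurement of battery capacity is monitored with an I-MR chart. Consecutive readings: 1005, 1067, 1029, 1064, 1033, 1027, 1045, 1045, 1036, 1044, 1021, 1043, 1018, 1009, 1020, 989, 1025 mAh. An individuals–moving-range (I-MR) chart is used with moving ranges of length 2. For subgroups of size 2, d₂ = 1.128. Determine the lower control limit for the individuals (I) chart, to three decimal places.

970.083

X̄ = (1005 + 1067 + 1029 + 1064 + 1033 + 1027 + 1045 + 1045 + 1036 + 1044 + 1021 + 1043 + 1018 + 1009 + 1020 + 989 + 1025) / 17 = 1030.5882
Moving ranges: 62, 38, 35, 31, 6, 18, 0, 9, 8, 23, 22, 25, 9, 11, 31, 36; M̄R̄ = 364.0000 / 16 = 22.7500
LCL = X̄ − 3·M̄R̄/d₂ = 1030.5882 − 3 × 22.7500 / 1.128 = 970.0829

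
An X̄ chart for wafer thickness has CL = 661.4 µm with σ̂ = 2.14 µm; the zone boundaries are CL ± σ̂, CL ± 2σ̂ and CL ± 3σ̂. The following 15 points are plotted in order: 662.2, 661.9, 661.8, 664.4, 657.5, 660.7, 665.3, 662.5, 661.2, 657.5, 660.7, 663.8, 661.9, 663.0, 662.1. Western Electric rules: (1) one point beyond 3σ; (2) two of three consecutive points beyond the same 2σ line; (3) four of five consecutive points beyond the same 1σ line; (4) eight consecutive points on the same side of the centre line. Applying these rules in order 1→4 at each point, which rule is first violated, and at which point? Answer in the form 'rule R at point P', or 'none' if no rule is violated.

none

Zone of each point (C = within 1σ̂, B = 1σ̂–2σ̂, A = 2σ̂–3σ̂, * = beyond 3σ̂; sign = side of CL): 1:+C, 2:+C, 3:+C, 4:+B, 5:-B, 6:-C, 7:+B, 8:+C, 9:-C, 10:-B, 11:-C, 12:+B, 13:+C, 14:+C, 15:+C
No rule fires across all 15 points.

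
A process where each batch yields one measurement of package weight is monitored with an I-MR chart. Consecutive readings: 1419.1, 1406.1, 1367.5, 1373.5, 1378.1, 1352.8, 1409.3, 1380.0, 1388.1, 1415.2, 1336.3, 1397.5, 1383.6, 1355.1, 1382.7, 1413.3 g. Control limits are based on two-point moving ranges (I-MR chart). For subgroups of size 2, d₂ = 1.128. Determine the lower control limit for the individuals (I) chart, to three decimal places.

X̄ = (1419.1 + 1406.1 + 1367.5 + 1373.5 + 1378.1 + 1352.8 + 1409.3 + 1380.0 + 1388.1 + 1415.2 + 1336.3 + 1397.5 + 1383.6 + 1355.1 + 1382.7 + 1413.3) / 16 = 1384.8875
Moving ranges: 13.0, 38.6, 6.0, 4.6, 25.3, 56.5, 29.3, 8.1, 27.1, 78.9, 61.2, 13.9, 28.5, 27.6, 30.6; M̄R̄ = 449.2000 / 15 = 29.9467
LCL = X̄ − 3·M̄R̄/d₂ = 1384.8875 − 3 × 29.9467 / 1.128 = 1305.2421

1305.242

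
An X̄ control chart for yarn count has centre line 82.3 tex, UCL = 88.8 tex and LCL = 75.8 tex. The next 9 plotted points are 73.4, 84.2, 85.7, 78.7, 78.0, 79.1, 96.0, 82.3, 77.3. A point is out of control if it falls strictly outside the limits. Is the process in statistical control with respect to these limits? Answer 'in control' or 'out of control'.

Compare each point to [75.8, 88.8]: sample 1 = 73.4 < LCL; sample 7 = 96.0 > UCL.

out of control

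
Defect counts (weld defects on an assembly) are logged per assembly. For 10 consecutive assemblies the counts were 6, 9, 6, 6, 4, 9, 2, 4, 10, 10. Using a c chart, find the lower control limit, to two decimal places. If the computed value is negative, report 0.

0.00

c̄ = (6 + 9 + 6 + 6 + 4 + 9 + 2 + 4 + 10 + 10) / 10 = 66 / 10 = 6.6000
LCL = c̄ − 3√c̄ = 6.6000 − 3 × 2.5690 = -1.1071 → 0 (cannot be negative)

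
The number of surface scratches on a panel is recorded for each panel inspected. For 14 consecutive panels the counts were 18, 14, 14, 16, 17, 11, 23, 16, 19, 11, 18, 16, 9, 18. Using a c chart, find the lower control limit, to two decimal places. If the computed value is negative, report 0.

3.82

c̄ = (18 + 14 + 14 + 16 + 17 + 11 + 23 + 16 + 19 + 11 + 18 + 16 + 9 + 18) / 14 = 220 / 14 = 15.7143
LCL = c̄ − 3√c̄ = 15.7143 − 3 × 3.9641 = 3.8219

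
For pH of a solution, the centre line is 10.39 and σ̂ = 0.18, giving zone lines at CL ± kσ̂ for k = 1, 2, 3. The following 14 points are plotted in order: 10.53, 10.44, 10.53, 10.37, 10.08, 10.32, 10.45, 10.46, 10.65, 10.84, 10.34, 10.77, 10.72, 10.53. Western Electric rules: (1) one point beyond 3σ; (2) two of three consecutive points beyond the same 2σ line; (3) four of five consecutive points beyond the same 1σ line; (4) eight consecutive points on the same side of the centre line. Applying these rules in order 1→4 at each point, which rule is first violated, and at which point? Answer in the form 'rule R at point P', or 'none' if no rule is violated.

rule 2 at point 12

Zone of each point (C = within 1σ̂, B = 1σ̂–2σ̂, A = 2σ̂–3σ̂, * = beyond 3σ̂; sign = side of CL): 1:+C, 2:+C, 3:+C, 4:-C, 5:-B, 6:-C, 7:+C, 8:+C, 9:+B, 10:+A, 11:-C, 12:+A, 13:+B, 14:+C
Rule 2 (two of three consecutive points beyond the same 2σ limit) is satisfied at point 12.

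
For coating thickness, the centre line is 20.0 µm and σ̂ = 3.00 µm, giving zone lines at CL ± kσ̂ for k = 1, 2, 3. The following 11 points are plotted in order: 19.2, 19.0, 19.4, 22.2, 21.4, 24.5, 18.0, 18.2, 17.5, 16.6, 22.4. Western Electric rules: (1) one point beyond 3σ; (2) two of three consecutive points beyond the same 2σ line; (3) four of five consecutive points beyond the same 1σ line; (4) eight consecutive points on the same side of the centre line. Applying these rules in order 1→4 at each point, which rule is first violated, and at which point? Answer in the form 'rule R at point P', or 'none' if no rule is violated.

Zone of each point (C = within 1σ̂, B = 1σ̂–2σ̂, A = 2σ̂–3σ̂, * = beyond 3σ̂; sign = side of CL): 1:-C, 2:-C, 3:-C, 4:+C, 5:+C, 6:+B, 7:-C, 8:-C, 9:-C, 10:-B, 11:+C
No rule fires across all 11 points.

none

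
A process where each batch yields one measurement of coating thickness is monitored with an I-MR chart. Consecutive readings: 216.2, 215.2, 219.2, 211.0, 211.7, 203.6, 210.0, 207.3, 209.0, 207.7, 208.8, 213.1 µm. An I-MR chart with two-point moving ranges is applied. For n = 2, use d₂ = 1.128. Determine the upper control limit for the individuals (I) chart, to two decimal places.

X̄ = (216.2 + 215.2 + 219.2 + 211.0 + 211.7 + 203.6 + 210.0 + 207.3 + 209.0 + 207.7 + 208.8 + 213.1) / 12 = 211.0667
Moving ranges: 1.0, 4.0, 8.2, 0.7, 8.1, 6.4, 2.7, 1.7, 1.3, 1.1, 4.3; M̄R̄ = 39.5000 / 11 = 3.5909
UCL = X̄ + 3·M̄R̄/d₂ = 211.0667 + 3 × 3.5909 / 1.128 = 220.6170

220.62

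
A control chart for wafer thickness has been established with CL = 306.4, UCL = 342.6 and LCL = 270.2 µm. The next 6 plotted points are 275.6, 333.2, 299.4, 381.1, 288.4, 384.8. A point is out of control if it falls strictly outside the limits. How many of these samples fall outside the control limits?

2

Compare each point to [270.2, 342.6]: sample 4 = 381.1 > UCL; sample 6 = 384.8 > UCL.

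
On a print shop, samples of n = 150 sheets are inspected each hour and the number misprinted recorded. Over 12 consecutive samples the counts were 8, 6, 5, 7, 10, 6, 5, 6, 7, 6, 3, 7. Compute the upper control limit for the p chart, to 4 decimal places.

p̄ = Σdᵢ / (k·n) = 76 / (12 × 150) = 0.04222
UCL = p̄ + 3·√(p̄(1−p̄)/n) = 0.04222 + 3 × √(0.04222×0.95778/150) = 0.04222 + 3 × 0.01642 = 0.09148

0.0915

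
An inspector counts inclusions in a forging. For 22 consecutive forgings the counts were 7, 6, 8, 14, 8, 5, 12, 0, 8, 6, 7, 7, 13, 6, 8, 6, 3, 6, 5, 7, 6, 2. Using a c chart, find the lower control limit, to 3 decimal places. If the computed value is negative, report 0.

0.000

c̄ = (7 + 6 + 8 + 14 + 8 + 5 + 12 + 0 + 8 + 6 + 7 + 7 + 13 + 6 + 8 + 6 + 3 + 6 + 5 + 7 + 6 + 2) / 22 = 150 / 22 = 6.8182
LCL = c̄ − 3√c̄ = 6.8182 − 3 × 2.6112 = -1.0153 → 0 (cannot be negative)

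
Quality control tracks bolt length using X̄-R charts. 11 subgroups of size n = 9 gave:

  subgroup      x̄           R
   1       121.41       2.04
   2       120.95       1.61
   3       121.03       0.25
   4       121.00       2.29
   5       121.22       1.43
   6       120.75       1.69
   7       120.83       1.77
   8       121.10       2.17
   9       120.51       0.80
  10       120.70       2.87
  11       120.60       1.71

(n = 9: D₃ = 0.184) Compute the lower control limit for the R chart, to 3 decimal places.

R̄ = (2.04 + 1.61 + 0.25 + 2.29 + 1.43 + 1.69 + 1.77 + 2.17 + 0.80 + 2.87 + 1.71) / 11 = 18.6300 / 11 = 1.6936
LCL_R = D₃·R̄ = 0.184 × 1.6936 = 0.3116

0.312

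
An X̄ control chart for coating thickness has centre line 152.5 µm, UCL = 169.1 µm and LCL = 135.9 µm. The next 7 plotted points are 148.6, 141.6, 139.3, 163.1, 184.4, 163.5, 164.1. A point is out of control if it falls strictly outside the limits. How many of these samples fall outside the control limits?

1

Compare each point to [135.9, 169.1]: sample 5 = 184.4 > UCL.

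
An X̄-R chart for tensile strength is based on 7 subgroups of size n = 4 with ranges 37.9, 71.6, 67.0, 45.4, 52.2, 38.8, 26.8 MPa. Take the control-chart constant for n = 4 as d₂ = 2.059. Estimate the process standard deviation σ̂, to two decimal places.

23.57

R̄ = (37.9 + 71.6 + 67.0 + 45.4 + 52.2 + 38.8 + 26.8) / 7 = 48.5286
σ̂ = R̄ / d₂ = 48.5286 / 2.059 = 23.5690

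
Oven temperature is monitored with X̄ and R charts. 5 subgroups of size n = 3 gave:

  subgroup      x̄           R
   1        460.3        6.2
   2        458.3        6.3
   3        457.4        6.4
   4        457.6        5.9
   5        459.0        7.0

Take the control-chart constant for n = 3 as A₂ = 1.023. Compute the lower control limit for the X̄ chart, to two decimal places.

452.01

X̄̄ = (460.3 + 458.3 + 457.4 + 457.6 + 459.0) / 5 = 2292.6000 / 5 = 458.5200
R̄ = (6.2 + 6.3 + 6.4 + 5.9 + 7.0) / 5 = 31.8000 / 5 = 6.3600
LCL = X̄̄ − A₂·R̄ = 458.5200 − 1.023 × 6.3600 = 452.0137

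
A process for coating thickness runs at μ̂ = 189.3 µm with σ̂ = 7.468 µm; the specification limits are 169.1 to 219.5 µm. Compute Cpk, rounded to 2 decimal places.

0.90

Cpu = (USL − μ̂) / (3σ̂) = (219.5 − 189.3) / (3 × 7.468) = 1.3480; Cpl = (μ̂ − LSL) / (3σ̂) = (189.3 − 169.1) / (3 × 7.468) = 0.9016; Cpk = min(Cpu, Cpl) = 0.9016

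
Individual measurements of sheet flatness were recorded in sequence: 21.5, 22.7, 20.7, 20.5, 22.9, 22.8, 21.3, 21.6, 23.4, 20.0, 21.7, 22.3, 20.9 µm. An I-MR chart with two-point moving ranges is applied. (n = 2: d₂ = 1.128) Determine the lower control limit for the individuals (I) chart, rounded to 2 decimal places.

18.04

X̄ = (21.5 + 22.7 + 20.7 + 20.5 + 22.9 + 22.8 + 21.3 + 21.6 + 23.4 + 20.0 + 21.7 + 22.3 + 20.9) / 13 = 21.7154
Moving ranges: 1.2, 2.0, 0.2, 2.4, 0.1, 1.5, 0.3, 1.8, 3.4, 1.7, 0.6, 1.4; M̄R̄ = 16.6000 / 12 = 1.3833
LCL = X̄ − 3·M̄R̄/d₂ = 21.7154 − 3 × 1.3833 / 1.128 = 18.0363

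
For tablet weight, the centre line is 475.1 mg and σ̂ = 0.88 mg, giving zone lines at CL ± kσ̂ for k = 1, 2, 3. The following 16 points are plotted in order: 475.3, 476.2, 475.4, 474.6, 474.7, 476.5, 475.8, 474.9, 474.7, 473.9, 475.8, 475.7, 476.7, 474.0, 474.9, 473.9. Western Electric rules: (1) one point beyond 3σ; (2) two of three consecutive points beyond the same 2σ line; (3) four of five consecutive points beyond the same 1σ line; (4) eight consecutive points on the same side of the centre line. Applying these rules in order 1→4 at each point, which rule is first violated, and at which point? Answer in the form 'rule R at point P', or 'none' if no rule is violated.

Zone of each point (C = within 1σ̂, B = 1σ̂–2σ̂, A = 2σ̂–3σ̂, * = beyond 3σ̂; sign = side of CL): 1:+C, 2:+B, 3:+C, 4:-C, 5:-C, 6:+B, 7:+C, 8:-C, 9:-C, 10:-B, 11:+C, 12:+C, 13:+B, 14:-B, 15:-C, 16:-B
No rule fires across all 16 points.

none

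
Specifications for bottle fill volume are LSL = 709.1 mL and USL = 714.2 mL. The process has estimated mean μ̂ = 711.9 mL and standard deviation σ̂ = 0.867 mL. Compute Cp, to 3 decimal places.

0.980

Cp = (USL − LSL) / (6σ̂) = (714.2 − 709.1) / (6 × 0.867) = 5.1000 / 5.2020 = 0.9804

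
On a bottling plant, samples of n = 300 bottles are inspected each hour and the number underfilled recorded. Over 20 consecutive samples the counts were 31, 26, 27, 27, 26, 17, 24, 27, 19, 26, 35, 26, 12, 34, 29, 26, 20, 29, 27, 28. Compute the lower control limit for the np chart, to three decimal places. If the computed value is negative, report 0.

p̄ = Σdᵢ / (k·n) = 516 / (20 × 300) = 0.08600
LCL = np̄ − 3·√(np̄(1−p̄)) = 25.8000 − 3 × 4.8560 = 11.2319

11.232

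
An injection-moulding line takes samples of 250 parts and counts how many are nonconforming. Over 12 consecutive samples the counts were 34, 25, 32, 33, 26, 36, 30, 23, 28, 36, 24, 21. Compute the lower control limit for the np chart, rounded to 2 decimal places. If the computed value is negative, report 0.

p̄ = Σdᵢ / (k·n) = 348 / (12 × 250) = 0.11600
LCL = np̄ − 3·√(np̄(1−p̄)) = 29.0000 − 3 × 5.0632 = 13.8104

13.81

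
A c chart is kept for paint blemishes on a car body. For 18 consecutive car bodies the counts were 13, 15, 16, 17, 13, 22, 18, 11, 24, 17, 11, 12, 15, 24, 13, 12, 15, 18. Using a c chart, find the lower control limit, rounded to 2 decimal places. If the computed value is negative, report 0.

c̄ = (13 + 15 + 16 + 17 + 13 + 22 + 18 + 11 + 24 + 17 + 11 + 12 + 15 + 24 + 13 + 12 + 15 + 18) / 18 = 286 / 18 = 15.8889
LCL = c̄ − 3√c̄ = 15.8889 − 3 × 3.9861 = 3.9306

3.93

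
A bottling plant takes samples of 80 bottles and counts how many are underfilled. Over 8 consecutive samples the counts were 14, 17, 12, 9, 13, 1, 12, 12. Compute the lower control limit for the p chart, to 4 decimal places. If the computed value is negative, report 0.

p̄ = Σdᵢ / (k·n) = 90 / (8 × 80) = 0.14062
LCL = p̄ − 3·√(p̄(1−p̄)/n) = 0.14062 − 3 × 0.03887 = 0.02402

0.0240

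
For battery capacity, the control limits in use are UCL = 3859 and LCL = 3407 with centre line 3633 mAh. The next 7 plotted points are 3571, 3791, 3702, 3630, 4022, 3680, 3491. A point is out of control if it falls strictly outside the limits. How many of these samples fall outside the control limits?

Compare each point to [3407, 3859]: sample 5 = 4022 > UCL.

1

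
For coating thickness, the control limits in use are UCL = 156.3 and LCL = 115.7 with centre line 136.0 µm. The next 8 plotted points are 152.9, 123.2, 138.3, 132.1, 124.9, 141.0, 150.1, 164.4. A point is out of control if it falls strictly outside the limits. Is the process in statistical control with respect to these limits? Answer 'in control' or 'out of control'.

Compare each point to [115.7, 156.3]: sample 8 = 164.4 > UCL.

out of control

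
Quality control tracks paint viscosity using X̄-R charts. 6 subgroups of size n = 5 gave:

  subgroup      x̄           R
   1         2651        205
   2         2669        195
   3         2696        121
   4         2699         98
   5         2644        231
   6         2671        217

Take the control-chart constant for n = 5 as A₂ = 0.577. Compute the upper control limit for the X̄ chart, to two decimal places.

X̄̄ = (2651 + 2669 + 2696 + 2699 + 2644 + 2671) / 6 = 16030.0000 / 6 = 2671.6667
R̄ = (205 + 195 + 121 + 98 + 231 + 217) / 6 = 1067.0000 / 6 = 177.8333
UCL = X̄̄ + A₂·R̄ = 2671.6667 + 0.577 × 177.8333 = 2774.2765

2774.28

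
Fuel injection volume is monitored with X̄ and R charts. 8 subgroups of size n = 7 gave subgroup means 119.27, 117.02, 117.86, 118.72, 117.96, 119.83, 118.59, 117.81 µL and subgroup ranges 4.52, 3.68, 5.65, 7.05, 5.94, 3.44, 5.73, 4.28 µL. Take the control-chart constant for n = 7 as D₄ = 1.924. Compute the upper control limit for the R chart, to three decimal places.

R̄ = (4.52 + 3.68 + 5.65 + 7.05 + 5.94 + 3.44 + 5.73 + 4.28) / 8 = 40.2900 / 8 = 5.0362
UCL_R = D₄·R̄ = 1.924 × 5.0362 = 9.6897

9.690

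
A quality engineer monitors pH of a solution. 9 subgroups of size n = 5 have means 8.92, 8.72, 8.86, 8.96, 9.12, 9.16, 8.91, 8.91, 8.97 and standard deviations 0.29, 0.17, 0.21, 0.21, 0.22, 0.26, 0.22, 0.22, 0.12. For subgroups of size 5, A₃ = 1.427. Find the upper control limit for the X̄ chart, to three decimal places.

X̄̄ = (8.92 + 8.72 + 8.86 + 8.96 + 9.12 + 9.16 + 8.91 + 8.91 + 8.97) / 9 = 8.9478
s̄ = (0.29 + 0.17 + 0.21 + 0.21 + 0.22 + 0.26 + 0.22 + 0.22 + 0.12) / 9 = 0.2133
UCL = X̄̄ + A₃·s̄ = 8.9478 + 1.427 × 0.2133 = 9.2522

9.252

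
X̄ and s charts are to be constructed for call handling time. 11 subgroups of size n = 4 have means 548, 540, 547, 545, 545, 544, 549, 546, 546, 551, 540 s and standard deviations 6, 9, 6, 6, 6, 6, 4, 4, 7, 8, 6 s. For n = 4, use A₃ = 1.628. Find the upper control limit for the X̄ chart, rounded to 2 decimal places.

X̄̄ = (548 + 540 + 547 + 545 + 545 + 544 + 549 + 546 + 546 + 551 + 540) / 11 = 545.5455
s̄ = (6 + 9 + 6 + 6 + 6 + 6 + 4 + 4 + 7 + 8 + 6) / 11 = 6.1818
UCL = X̄̄ + A₃·s̄ = 545.5455 + 1.628 × 6.1818 = 555.6095

555.61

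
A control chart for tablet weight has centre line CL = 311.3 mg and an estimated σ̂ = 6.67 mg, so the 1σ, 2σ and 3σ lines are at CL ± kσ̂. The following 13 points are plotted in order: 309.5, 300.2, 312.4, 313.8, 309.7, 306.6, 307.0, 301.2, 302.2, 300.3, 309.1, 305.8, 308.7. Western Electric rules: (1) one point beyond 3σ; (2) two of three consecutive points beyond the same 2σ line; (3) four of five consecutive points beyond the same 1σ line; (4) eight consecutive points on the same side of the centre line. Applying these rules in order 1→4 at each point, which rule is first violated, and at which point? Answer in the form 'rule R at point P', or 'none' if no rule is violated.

rule 4 at point 12

Zone of each point (C = within 1σ̂, B = 1σ̂–2σ̂, A = 2σ̂–3σ̂, * = beyond 3σ̂; sign = side of CL): 1:-C, 2:-B, 3:+C, 4:+C, 5:-C, 6:-C, 7:-C, 8:-B, 9:-B, 10:-B, 11:-C, 12:-C, 13:-C
Rule 4 (eight consecutive points on the same side of the centre line) is satisfied at point 12.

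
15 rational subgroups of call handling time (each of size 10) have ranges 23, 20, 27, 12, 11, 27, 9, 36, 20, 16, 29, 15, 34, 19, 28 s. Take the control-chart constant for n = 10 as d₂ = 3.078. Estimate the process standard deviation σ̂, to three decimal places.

R̄ = (23 + 20 + 27 + 12 + 11 + 27 + 9 + 36 + 20 + 16 + 29 + 15 + 34 + 19 + 28) / 15 = 21.7333
σ̂ = R̄ / d₂ = 21.7333 / 3.078 = 7.0609

7.061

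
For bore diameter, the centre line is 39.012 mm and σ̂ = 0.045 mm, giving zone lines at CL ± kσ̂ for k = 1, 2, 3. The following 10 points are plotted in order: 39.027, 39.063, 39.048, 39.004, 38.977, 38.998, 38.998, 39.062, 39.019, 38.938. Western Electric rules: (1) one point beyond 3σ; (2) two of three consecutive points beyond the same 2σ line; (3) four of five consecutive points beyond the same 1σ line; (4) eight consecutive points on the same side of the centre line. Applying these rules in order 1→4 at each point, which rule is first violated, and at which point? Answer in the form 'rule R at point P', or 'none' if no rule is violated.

Zone of each point (C = within 1σ̂, B = 1σ̂–2σ̂, A = 2σ̂–3σ̂, * = beyond 3σ̂; sign = side of CL): 1:+C, 2:+B, 3:+C, 4:-C, 5:-C, 6:-C, 7:-C, 8:+B, 9:+C, 10:-B
No rule fires across all 10 points.

none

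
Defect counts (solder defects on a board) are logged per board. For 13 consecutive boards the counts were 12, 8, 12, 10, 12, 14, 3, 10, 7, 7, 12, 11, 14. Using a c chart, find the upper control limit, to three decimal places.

c̄ = (12 + 8 + 12 + 10 + 12 + 14 + 3 + 10 + 7 + 7 + 12 + 11 + 14) / 13 = 132 / 13 = 10.1538
UCL = c̄ + 3√c̄ = 10.1538 + 3 × √10.1538 = 10.1538 + 3 × 3.1865 = 19.7134

19.713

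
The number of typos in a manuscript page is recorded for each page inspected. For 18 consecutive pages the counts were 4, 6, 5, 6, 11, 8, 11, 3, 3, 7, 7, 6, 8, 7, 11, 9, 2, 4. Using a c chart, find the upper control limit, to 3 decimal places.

c̄ = (4 + 6 + 5 + 6 + 11 + 8 + 11 + 3 + 3 + 7 + 7 + 6 + 8 + 7 + 11 + 9 + 2 + 4) / 18 = 118 / 18 = 6.5556
UCL = c̄ + 3√c̄ = 6.5556 + 3 × √6.5556 = 6.5556 + 3 × 2.5604 = 14.2367

14.237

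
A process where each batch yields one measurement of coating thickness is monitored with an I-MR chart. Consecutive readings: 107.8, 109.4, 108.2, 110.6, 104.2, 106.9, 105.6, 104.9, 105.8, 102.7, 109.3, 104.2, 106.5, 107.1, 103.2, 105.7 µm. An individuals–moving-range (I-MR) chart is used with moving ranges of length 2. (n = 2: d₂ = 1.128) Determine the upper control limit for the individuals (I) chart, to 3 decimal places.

X̄ = (107.8 + 109.4 + 108.2 + 110.6 + 104.2 + 106.9 + 105.6 + 104.9 + 105.8 + 102.7 + 109.3 + 104.2 + 106.5 + 107.1 + 103.2 + 105.7) / 16 = 106.3812
Moving ranges: 1.6, 1.2, 2.4, 6.4, 2.7, 1.3, 0.7, 0.9, 3.1, 6.6, 5.1, 2.3, 0.6, 3.9, 2.5; M̄R̄ = 41.3000 / 15 = 2.7533
UCL = X̄ + 3·M̄R̄/d₂ = 106.3812 + 3 × 2.7533 / 1.128 = 113.7039

113.704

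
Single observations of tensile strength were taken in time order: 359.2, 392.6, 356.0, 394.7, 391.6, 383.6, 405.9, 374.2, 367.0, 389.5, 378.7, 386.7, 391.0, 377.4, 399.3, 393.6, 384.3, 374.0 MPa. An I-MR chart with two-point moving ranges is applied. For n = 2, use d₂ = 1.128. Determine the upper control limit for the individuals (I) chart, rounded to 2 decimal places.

X̄ = (359.2 + 392.6 + 356.0 + 394.7 + 391.6 + 383.6 + 405.9 + 374.2 + 367.0 + 389.5 + 378.7 + 386.7 + 391.0 + 377.4 + 399.3 + 393.6 + 384.3 + 374.0) / 18 = 383.2944
Moving ranges: 33.4, 36.6, 38.7, 3.1, 8.0, 22.3, 31.7, 7.2, 22.5, 10.8, 8.0, 4.3, 13.6, 21.9, 5.7, 9.3, 10.3; M̄R̄ = 287.4000 / 17 = 16.9059
UCL = X̄ + 3·M̄R̄/d₂ = 383.2944 + 3 × 16.9059 / 1.128 = 428.2569

428.26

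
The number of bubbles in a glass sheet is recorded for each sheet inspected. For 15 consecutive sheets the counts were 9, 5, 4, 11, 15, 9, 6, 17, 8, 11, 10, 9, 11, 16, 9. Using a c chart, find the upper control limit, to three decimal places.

c̄ = (9 + 5 + 4 + 11 + 15 + 9 + 6 + 17 + 8 + 11 + 10 + 9 + 11 + 16 + 9) / 15 = 150 / 15 = 10.0000
UCL = c̄ + 3√c̄ = 10.0000 + 3 × √10.0000 = 10.0000 + 3 × 3.1623 = 19.4868

19.487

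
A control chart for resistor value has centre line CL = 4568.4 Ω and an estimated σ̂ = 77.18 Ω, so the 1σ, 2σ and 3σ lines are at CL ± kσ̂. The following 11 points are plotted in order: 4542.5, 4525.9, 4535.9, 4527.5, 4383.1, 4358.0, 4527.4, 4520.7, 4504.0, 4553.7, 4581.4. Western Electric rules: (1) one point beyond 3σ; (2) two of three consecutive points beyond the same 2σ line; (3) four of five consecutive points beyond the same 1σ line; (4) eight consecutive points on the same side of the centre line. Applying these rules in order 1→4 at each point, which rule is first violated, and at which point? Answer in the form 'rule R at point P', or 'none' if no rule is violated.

rule 2 at point 6

Zone of each point (C = within 1σ̂, B = 1σ̂–2σ̂, A = 2σ̂–3σ̂, * = beyond 3σ̂; sign = side of CL): 1:-C, 2:-C, 3:-C, 4:-C, 5:-A, 6:-A, 7:-C, 8:-C, 9:-C, 10:-C, 11:+C
Rule 2 (two of three consecutive points beyond the same 2σ limit) is satisfied at point 6.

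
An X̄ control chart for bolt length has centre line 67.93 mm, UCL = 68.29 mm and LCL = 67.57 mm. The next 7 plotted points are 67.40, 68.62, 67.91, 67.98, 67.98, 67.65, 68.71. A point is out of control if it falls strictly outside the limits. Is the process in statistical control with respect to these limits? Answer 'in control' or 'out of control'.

out of control

Compare each point to [67.57, 68.29]: sample 1 = 67.40 < LCL; sample 2 = 68.62 > UCL; sample 7 = 68.71 > UCL.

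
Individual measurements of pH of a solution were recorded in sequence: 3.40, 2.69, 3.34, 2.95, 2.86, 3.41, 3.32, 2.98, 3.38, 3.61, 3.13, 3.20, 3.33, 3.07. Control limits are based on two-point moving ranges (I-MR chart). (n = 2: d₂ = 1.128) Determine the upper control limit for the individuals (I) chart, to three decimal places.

X̄ = (3.40 + 2.69 + 3.34 + 2.95 + 2.86 + 3.41 + 3.32 + 2.98 + 3.38 + 3.61 + 3.13 + 3.20 + 3.33 + 3.07) / 14 = 3.1907
Moving ranges: 0.71, 0.65, 0.39, 0.09, 0.55, 0.09, 0.34, 0.40, 0.23, 0.48, 0.07, 0.13, 0.26; M̄R̄ = 4.3900 / 13 = 0.3377
UCL = X̄ + 3·M̄R̄/d₂ = 3.1907 + 3 × 0.3377 / 1.128 = 4.0888

4.089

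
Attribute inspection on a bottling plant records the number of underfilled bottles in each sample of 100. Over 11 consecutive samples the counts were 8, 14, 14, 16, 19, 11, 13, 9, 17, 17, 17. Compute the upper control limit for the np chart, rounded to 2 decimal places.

24.53

p̄ = Σdᵢ / (k·n) = 155 / (11 × 100) = 0.14091
UCL = np̄ + 3·√(np̄(1−p̄)) = 14.0909 + 3 × √(14.0909×0.85909) = 14.0909 + 3 × 3.4793 = 24.5287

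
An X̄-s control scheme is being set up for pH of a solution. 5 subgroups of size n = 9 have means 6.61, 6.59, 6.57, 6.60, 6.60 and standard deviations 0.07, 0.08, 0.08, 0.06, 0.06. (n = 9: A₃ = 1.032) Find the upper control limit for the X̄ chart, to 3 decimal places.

6.666

X̄̄ = (6.61 + 6.59 + 6.57 + 6.60 + 6.60) / 5 = 6.5940
s̄ = (0.07 + 0.08 + 0.08 + 0.06 + 0.06) / 5 = 0.0700
UCL = X̄̄ + A₃·s̄ = 6.5940 + 1.032 × 0.0700 = 6.6662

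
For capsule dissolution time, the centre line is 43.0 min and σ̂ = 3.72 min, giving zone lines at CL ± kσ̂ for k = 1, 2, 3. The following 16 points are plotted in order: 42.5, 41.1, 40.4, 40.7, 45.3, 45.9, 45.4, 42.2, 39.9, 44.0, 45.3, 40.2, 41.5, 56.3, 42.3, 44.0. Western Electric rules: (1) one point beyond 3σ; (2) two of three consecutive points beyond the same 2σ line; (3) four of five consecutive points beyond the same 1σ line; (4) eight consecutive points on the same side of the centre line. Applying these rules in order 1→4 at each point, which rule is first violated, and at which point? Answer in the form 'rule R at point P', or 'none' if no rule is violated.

Zone of each point (C = within 1σ̂, B = 1σ̂–2σ̂, A = 2σ̂–3σ̂, * = beyond 3σ̂; sign = side of CL): 1:-C, 2:-C, 3:-C, 4:-C, 5:+C, 6:+C, 7:+C, 8:-C, 9:-C, 10:+C, 11:+C, 12:-C, 13:-C, 14:+*, 15:-C, 16:+C
Rule 1 (one point beyond the 3σ limits) is satisfied at point 14.

rule 1 at point 14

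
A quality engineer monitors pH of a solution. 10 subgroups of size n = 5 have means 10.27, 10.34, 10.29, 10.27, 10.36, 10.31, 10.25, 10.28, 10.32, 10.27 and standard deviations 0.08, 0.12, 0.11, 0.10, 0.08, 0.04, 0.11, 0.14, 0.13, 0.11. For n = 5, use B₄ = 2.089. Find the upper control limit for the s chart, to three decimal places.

s̄ = (0.08 + 0.12 + 0.11 + 0.10 + 0.08 + 0.04 + 0.11 + 0.14 + 0.13 + 0.11) / 10 = 0.1020
UCL_s = B₄·s̄ = 2.089 × 0.1020 = 0.2131

0.213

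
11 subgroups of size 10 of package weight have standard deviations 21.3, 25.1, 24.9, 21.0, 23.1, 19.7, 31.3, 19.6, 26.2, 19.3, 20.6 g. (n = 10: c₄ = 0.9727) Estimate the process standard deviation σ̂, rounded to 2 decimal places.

s̄ = (21.3 + 25.1 + 24.9 + 21.0 + 23.1 + 19.7 + 31.3 + 19.6 + 26.2 + 19.3 + 20.6) / 11 = 22.9182
σ̂ = s̄ / c₄ = 22.9182 / 0.9727 = 23.5614

23.56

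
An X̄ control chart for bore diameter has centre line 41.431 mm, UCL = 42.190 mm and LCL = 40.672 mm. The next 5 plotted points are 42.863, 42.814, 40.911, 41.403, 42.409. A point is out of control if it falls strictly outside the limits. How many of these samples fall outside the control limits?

3

Compare each point to [40.672, 42.190]: sample 1 = 42.863 > UCL; sample 2 = 42.814 > UCL; sample 5 = 42.409 > UCL.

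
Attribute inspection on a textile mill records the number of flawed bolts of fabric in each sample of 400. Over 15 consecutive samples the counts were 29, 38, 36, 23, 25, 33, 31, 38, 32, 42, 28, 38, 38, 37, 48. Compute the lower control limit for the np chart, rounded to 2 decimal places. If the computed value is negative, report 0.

p̄ = Σdᵢ / (k·n) = 516 / (15 × 400) = 0.08600
LCL = np̄ − 3·√(np̄(1−p̄)) = 34.4000 − 3 × 5.6073 = 17.5782

17.58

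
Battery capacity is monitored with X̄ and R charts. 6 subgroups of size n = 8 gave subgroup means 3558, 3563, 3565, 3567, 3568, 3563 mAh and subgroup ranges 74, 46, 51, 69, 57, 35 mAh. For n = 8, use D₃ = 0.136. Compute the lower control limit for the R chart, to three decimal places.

7.525

R̄ = (74 + 46 + 51 + 69 + 57 + 35) / 6 = 332.0000 / 6 = 55.3333
LCL_R = D₃·R̄ = 0.136 × 55.3333 = 7.5253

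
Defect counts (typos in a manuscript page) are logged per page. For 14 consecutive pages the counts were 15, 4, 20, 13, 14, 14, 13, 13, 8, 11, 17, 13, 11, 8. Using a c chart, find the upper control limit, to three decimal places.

c̄ = (15 + 4 + 20 + 13 + 14 + 14 + 13 + 13 + 8 + 11 + 17 + 13 + 11 + 8) / 14 = 174 / 14 = 12.4286
UCL = c̄ + 3√c̄ = 12.4286 + 3 × √12.4286 = 12.4286 + 3 × 3.5254 = 23.0048

23.005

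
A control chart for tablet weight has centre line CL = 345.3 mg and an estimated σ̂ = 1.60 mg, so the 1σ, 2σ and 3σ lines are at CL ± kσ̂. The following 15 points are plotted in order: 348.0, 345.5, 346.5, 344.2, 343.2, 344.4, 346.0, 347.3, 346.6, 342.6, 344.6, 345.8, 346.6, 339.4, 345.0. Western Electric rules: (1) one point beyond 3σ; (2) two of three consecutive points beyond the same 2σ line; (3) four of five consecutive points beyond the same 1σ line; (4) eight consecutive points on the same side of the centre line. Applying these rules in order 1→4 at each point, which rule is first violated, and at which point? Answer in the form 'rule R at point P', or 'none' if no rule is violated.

Zone of each point (C = within 1σ̂, B = 1σ̂–2σ̂, A = 2σ̂–3σ̂, * = beyond 3σ̂; sign = side of CL): 1:+B, 2:+C, 3:+C, 4:-C, 5:-B, 6:-C, 7:+C, 8:+B, 9:+C, 10:-B, 11:-C, 12:+C, 13:+C, 14:-*, 15:-C
Rule 1 (one point beyond the 3σ limits) is satisfied at point 14.

rule 1 at point 14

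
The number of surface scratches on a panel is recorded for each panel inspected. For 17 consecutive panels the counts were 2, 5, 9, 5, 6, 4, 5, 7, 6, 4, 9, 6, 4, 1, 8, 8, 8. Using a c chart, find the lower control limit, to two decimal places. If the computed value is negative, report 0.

0.00

c̄ = (2 + 5 + 9 + 5 + 6 + 4 + 5 + 7 + 6 + 4 + 9 + 6 + 4 + 1 + 8 + 8 + 8) / 17 = 97 / 17 = 5.7059
LCL = c̄ − 3√c̄ = 5.7059 − 3 × 2.3887 = -1.4602 → 0 (cannot be negative)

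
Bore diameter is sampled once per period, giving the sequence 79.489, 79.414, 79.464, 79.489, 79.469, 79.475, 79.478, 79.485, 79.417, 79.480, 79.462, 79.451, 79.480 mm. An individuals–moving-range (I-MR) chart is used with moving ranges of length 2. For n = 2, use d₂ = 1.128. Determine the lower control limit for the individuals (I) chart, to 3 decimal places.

X̄ = (79.489 + 79.414 + 79.464 + 79.489 + 79.469 + 79.475 + 79.478 + 79.485 + 79.417 + 79.480 + 79.462 + 79.451 + 79.480) / 13 = 79.4656
Moving ranges: 0.075, 0.050, 0.025, 0.020, 0.006, 0.003, 0.007, 0.068, 0.063, 0.018, 0.011, 0.029; M̄R̄ = 0.3750 / 12 = 0.0312
LCL = X̄ − 3·M̄R̄/d₂ = 79.4656 − 3 × 0.0312 / 1.128 = 79.3825

79.383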